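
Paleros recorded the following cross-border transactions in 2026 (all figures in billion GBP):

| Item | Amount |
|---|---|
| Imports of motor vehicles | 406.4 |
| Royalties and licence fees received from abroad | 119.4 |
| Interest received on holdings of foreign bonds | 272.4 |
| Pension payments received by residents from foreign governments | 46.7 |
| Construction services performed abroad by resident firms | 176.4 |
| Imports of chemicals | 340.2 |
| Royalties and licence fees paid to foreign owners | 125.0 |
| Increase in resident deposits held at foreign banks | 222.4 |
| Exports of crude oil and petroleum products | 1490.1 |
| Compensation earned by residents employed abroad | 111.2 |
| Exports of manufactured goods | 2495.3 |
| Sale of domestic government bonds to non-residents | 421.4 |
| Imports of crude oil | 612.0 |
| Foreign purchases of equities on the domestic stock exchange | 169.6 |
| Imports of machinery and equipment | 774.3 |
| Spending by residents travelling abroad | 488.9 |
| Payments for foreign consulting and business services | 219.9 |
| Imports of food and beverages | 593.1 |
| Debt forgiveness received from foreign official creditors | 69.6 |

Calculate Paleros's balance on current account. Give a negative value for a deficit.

Goods: -774.3 - 406.4 - 612.0 - 593.1 + 2495.3 + 1490.1 - 340.2 = 1259.4
Services: -488.9 + 119.4 - 125.0 + 176.4 - 219.9 = -538.0
Primary income: 272.4 + 111.2 = 383.6
Secondary income: 46.7
Current account = 1259.4 + (-538.0) + 383.6 + 46.7 = 1151.7
(Excluded from the current account — financial account: increase in resident deposits held at foreign banks 222.4, sale of domestic government bonds to non-residents 421.4, foreign purchases of equities on the domestic stock exchange 169.6; capital account: debt forgiveness received from foreign official creditors 69.6.)

1151.7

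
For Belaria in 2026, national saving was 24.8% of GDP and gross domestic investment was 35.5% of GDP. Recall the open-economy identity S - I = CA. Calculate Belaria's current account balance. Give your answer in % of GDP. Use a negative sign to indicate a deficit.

CA = S - I = 24.8 - 35.5 = -10.7

-10.7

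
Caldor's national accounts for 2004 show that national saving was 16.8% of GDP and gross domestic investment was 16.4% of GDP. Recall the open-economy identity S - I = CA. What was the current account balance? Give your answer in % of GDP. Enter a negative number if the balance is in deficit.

CA = S - I = 16.8 - 16.4 = 0.4

0.4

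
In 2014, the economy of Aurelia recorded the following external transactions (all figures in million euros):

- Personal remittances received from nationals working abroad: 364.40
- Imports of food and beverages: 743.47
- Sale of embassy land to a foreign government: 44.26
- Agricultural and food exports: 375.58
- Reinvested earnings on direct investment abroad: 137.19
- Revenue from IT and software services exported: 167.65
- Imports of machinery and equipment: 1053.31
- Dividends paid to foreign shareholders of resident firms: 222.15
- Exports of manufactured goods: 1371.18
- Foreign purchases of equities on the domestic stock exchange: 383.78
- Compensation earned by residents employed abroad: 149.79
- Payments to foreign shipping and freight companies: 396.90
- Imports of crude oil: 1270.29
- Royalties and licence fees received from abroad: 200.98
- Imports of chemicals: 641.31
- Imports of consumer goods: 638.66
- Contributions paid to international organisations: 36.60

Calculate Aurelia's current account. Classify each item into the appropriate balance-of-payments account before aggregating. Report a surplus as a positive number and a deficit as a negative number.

-2235.92

Goods: -1053.31 + 1371.18 - 1270.29 - 638.66 + 375.58 - 641.31 - 743.47 = -2600.28
Services: 200.98 - 396.90 + 167.65 = -28.27
Primary income: 137.19 - 222.15 + 149.79 = 64.83
Secondary income: 364.40 - 36.60 = 327.80
Current account = (-2600.28) + (-28.27) + 64.83 + 327.80 = -2235.92
(Excluded from the current account — capital account: sale of embassy land to a foreign government 44.26; financial account: foreign purchases of equities on the domestic stock exchange 383.78.)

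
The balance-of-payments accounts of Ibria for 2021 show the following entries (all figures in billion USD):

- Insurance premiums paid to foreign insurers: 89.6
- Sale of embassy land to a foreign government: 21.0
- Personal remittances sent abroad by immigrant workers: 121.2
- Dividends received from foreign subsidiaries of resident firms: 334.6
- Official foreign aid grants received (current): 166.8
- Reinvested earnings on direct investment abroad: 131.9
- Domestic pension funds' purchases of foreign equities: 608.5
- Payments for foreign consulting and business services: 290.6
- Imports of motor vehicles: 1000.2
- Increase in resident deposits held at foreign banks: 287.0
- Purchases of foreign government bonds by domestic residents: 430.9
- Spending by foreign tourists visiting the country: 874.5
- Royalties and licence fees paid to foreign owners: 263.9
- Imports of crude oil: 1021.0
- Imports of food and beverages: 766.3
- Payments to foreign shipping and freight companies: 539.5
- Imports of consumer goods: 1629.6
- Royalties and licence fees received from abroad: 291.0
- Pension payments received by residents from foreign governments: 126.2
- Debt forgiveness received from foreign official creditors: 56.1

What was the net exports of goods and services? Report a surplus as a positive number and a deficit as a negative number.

Goods: -766.3 - 1021.0 - 1629.6 - 1000.2 = -4417.1
Services: -539.5 + 291.0 - 89.6 - 290.6 + 874.5 - 263.9 = -18.1
Trade balance = -4417.1 + (-18.1) = -4435.2
(Excluded from the trade balance — capital account: sale of embassy land to a foreign government 21.0, debt forgiveness received from foreign official creditors 56.1; secondary income: personal remittances sent abroad by immigrant workers 121.2, official foreign aid grants received (current) 166.8, pension payments received by residents from foreign governments 126.2; primary income: dividends received from foreign subsidiaries of resident firms 334.6, reinvested earnings on direct investment abroad 131.9; financial account: domestic pension funds' purchases of foreign equities 608.5, increase in resident deposits held at foreign banks 287.0, purchases of foreign government bonds by domestic residents 430.9.)

-4435.2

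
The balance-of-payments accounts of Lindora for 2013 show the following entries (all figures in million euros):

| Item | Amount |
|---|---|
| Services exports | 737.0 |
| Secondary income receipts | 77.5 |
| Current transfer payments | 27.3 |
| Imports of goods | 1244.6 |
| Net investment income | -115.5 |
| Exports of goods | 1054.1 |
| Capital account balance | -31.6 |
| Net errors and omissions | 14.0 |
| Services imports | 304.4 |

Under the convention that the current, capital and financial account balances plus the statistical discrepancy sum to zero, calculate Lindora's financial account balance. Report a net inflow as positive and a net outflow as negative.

Goods balance = 1054.1 - 1244.6 = -190.5
Services balance = 737.0 - 304.4 = 432.6
Trade balance (goods + services) = -190.5 + 432.6 = 242.1
Net primary income = -115.5
Net secondary income = 77.5 - 27.3 = 50.2
Current account = 242.1 + (-115.5) + 50.2 = 176.8
Financial account = -(176.8 + (-31.6) + 14.0) = -159.2

-159.2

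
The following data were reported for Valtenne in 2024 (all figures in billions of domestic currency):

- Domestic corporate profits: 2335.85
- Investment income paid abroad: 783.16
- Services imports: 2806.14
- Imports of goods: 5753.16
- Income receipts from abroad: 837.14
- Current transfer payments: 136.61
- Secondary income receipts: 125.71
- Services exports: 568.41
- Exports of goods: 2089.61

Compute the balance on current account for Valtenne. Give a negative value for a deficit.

-5858.20

Goods balance = 2089.61 - 5753.16 = -3663.55
Services balance = 568.41 - 2806.14 = -2237.73
Trade balance (goods + services) = -3663.55 + (-2237.73) = -5901.28
Net primary income = 837.14 - 783.16 = 53.98
Net secondary income = 125.71 - 136.61 = -10.90
Current account = -5901.28 + 53.98 + (-10.90) = -5858.20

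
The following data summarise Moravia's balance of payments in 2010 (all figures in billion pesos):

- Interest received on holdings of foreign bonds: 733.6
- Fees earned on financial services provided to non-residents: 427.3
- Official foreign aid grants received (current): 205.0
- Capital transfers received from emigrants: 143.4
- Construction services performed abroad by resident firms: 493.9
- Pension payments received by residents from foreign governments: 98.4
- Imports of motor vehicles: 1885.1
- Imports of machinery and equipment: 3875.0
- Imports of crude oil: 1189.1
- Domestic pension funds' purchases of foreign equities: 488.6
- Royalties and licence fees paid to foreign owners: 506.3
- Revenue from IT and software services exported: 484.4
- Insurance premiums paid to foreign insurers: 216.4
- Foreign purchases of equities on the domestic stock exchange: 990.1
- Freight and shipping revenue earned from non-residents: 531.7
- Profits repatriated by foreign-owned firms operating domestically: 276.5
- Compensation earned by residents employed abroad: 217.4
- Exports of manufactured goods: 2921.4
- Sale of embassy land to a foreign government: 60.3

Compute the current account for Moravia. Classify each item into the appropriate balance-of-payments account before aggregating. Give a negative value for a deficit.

Goods: -3875.0 - 1885.1 + 2921.4 - 1189.1 = -4027.8
Services: 531.7 - 506.3 + 484.4 + 493.9 - 216.4 + 427.3 = 1214.6
Primary income: 217.4 + 733.6 - 276.5 = 674.5
Secondary income: 205.0 + 98.4 = 303.4
Current account = (-4027.8) + 1214.6 + 674.5 + 303.4 = -1835.3
(Excluded from the current account — capital account: capital transfers received from emigrants 143.4, sale of embassy land to a foreign government 60.3; financial account: domestic pension funds' purchases of foreign equities 488.6, foreign purchases of equities on the domestic stock exchange 990.1.)

-1835.3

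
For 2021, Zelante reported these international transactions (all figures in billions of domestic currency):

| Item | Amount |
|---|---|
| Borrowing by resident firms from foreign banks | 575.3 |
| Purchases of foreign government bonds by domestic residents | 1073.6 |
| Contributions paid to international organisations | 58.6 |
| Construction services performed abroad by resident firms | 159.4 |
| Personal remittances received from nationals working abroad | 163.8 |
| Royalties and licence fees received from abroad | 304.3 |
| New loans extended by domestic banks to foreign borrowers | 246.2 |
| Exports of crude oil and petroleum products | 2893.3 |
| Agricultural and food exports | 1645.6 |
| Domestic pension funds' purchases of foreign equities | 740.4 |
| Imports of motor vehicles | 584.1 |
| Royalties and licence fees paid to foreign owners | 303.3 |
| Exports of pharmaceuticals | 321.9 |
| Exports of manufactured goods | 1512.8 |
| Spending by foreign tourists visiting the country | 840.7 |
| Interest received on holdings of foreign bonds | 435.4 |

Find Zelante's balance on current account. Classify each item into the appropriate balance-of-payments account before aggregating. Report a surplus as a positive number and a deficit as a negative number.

Goods: 1645.6 + 2893.3 + 321.9 + 1512.8 - 584.1 = 5789.5
Services: 840.7 - 303.3 + 304.3 + 159.4 = 1001.1
Primary income: 435.4
Secondary income: -58.6 + 163.8 = 105.2
Current account = 5789.5 + 1001.1 + 435.4 + 105.2 = 7331.2
(Excluded from the current account — financial account: borrowing by resident firms from foreign banks 575.3, purchases of foreign government bonds by domestic residents 1073.6, new loans extended by domestic banks to foreign borrowers 246.2, domestic pension funds' purchases of foreign equities 740.4.)

7331.2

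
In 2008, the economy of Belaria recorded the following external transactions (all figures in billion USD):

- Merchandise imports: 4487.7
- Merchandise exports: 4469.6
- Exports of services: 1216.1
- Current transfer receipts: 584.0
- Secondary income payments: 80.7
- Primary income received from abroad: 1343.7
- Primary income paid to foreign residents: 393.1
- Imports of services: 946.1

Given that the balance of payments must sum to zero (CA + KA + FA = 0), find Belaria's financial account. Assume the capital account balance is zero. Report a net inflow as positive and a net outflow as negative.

-1705.8

Goods balance = 4469.6 - 4487.7 = -18.1
Services balance = 1216.1 - 946.1 = 270.0
Trade balance (goods + services) = -18.1 + 270.0 = 251.9
Net primary income = 1343.7 - 393.1 = 950.6
Net secondary income = 584.0 - 80.7 = 503.3
Current account = 251.9 + 950.6 + 503.3 = 1705.8
Financial account = -(1705.8) = -1705.8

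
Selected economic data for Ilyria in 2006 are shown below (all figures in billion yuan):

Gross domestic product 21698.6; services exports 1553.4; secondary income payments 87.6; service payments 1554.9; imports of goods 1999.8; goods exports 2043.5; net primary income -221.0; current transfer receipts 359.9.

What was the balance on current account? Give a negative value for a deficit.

Goods balance = 2043.5 - 1999.8 = 43.7
Services balance = 1553.4 - 1554.9 = -1.5
Trade balance (goods + services) = 43.7 + (-1.5) = 42.2
Net primary income = -221.0
Net secondary income = 359.9 - 87.6 = 272.3
Current account = 42.2 + (-221.0) + 272.3 = 93.5

93.5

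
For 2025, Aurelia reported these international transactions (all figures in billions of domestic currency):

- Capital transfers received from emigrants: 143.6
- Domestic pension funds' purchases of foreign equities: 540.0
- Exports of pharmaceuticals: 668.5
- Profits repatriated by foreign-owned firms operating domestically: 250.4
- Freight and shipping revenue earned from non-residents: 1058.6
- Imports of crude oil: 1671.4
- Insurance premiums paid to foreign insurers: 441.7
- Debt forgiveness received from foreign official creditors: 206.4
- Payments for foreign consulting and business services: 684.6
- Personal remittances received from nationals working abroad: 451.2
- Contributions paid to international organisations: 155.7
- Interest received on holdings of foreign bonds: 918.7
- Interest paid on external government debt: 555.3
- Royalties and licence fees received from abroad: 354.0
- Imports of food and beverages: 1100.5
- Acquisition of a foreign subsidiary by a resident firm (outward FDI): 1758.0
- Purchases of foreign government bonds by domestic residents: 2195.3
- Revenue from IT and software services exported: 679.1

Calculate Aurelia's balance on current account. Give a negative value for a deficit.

Goods: 668.5 - 1671.4 - 1100.5 = -2103.4
Services: -684.6 + 1058.6 + 679.1 - 441.7 + 354.0 = 965.4
Primary income: -250.4 + 918.7 - 555.3 = 113.0
Secondary income: 451.2 - 155.7 = 295.5
Current account = (-2103.4) + 965.4 + 113.0 + 295.5 = -729.5
(Excluded from the current account — capital account: capital transfers received from emigrants 143.6, debt forgiveness received from foreign official creditors 206.4; financial account: domestic pension funds' purchases of foreign equities 540.0, acquisition of a foreign subsidiary by a resident firm (outward FDI) 1758.0, purchases of foreign government bonds by domestic residents 2195.3.)

-729.5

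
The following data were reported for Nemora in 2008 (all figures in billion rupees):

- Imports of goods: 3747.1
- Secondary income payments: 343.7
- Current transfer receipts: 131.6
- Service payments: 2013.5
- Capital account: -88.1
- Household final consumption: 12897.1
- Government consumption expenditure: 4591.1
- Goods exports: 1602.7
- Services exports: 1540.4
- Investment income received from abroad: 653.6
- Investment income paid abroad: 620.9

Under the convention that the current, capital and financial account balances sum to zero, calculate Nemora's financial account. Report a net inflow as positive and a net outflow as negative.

Goods balance = 1602.7 - 3747.1 = -2144.4
Services balance = 1540.4 - 2013.5 = -473.1
Trade balance (goods + services) = -2144.4 + (-473.1) = -2617.5
Net primary income = 653.6 - 620.9 = 32.7
Net secondary income = 131.6 - 343.7 = -212.1
Current account = -2617.5 + 32.7 + (-212.1) = -2796.9
Financial account = -(-2796.9 + (-88.1)) = 2885.0

2885.0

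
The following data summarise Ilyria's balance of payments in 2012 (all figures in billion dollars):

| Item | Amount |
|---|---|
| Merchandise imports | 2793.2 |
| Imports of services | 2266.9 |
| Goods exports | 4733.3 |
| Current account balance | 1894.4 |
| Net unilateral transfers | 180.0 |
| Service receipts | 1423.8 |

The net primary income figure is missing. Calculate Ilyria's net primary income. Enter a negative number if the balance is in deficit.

617.4

Current account = goods balance + services balance + net primary income + net secondary income
Sum of the known components = 1277.0
Net primary income = CA - (known components) = 1894.4 - 1277.0 = 617.4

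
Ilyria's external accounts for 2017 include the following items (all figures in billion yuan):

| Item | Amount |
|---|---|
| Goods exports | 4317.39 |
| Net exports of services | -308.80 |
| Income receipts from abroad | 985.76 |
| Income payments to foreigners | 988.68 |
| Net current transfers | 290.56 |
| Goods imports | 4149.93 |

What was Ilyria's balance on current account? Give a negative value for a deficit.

146.30

Goods balance = 4317.39 - 4149.93 = 167.46
Services balance = -308.80
Trade balance (goods + services) = 167.46 + (-308.80) = -141.34
Net primary income = 985.76 - 988.68 = -2.92
Net secondary income = 290.56
Current account = -141.34 + (-2.92) + 290.56 = 146.30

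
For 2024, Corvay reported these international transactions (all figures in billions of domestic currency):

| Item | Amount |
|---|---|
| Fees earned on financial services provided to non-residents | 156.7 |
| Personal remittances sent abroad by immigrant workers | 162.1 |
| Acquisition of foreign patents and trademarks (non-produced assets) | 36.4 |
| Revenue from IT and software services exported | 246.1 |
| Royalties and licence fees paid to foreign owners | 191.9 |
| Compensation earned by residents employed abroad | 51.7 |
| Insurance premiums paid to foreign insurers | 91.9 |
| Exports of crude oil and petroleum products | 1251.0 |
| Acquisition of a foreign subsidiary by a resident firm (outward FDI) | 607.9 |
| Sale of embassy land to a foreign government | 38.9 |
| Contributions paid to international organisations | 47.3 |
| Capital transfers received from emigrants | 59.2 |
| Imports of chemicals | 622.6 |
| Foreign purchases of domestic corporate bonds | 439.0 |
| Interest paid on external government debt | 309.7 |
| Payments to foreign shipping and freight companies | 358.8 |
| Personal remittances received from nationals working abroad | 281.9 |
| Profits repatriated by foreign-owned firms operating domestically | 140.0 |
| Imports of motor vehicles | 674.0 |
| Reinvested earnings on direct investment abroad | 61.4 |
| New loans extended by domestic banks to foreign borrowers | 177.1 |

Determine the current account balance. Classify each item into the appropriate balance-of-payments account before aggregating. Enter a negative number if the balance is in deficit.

Goods: 1251.0 - 674.0 - 622.6 = -45.6
Services: 246.1 - 91.9 - 191.9 - 358.8 + 156.7 = -239.8
Primary income: -140.0 - 309.7 + 51.7 + 61.4 = -336.6
Secondary income: -162.1 - 47.3 + 281.9 = 72.5
Current account = (-45.6) + (-239.8) + (-336.6) + 72.5 = -549.5
(Excluded from the current account — capital account: acquisition of foreign patents and trademarks (non-produced assets) 36.4, sale of embassy land to a foreign government 38.9, capital transfers received from emigrants 59.2; financial account: acquisition of a foreign subsidiary by a resident firm (outward FDI) 607.9, foreign purchases of domestic corporate bonds 439.0, new loans extended by domestic banks to foreign borrowers 177.1.)

-549.5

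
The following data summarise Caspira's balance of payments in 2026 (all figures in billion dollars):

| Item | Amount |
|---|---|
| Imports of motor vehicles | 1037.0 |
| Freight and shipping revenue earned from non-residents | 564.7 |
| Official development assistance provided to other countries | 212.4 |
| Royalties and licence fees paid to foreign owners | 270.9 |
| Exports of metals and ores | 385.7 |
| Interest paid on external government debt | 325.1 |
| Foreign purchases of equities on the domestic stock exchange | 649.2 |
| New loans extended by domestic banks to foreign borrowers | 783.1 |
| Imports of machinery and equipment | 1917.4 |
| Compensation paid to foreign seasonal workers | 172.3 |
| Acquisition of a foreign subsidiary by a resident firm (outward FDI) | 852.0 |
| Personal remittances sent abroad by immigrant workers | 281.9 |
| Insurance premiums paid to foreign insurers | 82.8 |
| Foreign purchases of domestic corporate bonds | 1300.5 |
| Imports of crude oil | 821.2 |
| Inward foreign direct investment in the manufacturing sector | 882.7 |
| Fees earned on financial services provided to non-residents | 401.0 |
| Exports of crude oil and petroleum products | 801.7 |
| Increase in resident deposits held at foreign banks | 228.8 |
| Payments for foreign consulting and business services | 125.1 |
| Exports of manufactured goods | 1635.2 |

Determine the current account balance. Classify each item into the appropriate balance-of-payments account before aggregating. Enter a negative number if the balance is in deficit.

-1457.8

Goods: -1037.0 + 385.7 - 821.2 - 1917.4 + 801.7 + 1635.2 = -953.0
Services: -125.1 + 564.7 - 82.8 + 401.0 - 270.9 = 486.9
Primary income: -172.3 - 325.1 = -497.4
Secondary income: -212.4 - 281.9 = -494.3
Current account = (-953.0) + 486.9 + (-497.4) + (-494.3) = -1457.8
(Excluded from the current account — financial account: foreign purchases of equities on the domestic stock exchange 649.2, new loans extended by domestic banks to foreign borrowers 783.1, acquisition of a foreign subsidiary by a resident firm (outward FDI) 852.0, foreign purchases of domestic corporate bonds 1300.5, inward foreign direct investment in the manufacturing sector 882.7, increase in resident deposits held at foreign banks 228.8.)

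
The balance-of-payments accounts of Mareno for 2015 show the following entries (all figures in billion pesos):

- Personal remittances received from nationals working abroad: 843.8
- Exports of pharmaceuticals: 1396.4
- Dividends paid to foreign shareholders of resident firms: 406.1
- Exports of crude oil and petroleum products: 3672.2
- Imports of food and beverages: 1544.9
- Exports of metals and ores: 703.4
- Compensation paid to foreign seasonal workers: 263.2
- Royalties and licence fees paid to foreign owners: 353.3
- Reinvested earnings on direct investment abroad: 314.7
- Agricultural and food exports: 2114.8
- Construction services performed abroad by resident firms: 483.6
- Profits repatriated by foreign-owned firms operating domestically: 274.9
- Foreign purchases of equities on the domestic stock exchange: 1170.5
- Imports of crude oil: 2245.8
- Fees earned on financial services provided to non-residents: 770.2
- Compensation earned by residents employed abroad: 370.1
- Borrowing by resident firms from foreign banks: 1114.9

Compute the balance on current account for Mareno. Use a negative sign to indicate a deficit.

Goods: -1544.9 - 2245.8 + 703.4 + 1396.4 + 3672.2 + 2114.8 = 4096.1
Services: 483.6 - 353.3 + 770.2 = 900.5
Primary income: -406.1 - 263.2 + 370.1 + 314.7 - 274.9 = -259.4
Secondary income: 843.8
Current account = 4096.1 + 900.5 + (-259.4) + 843.8 = 5581.0
(Excluded from the current account — financial account: foreign purchases of equities on the domestic stock exchange 1170.5, borrowing by resident firms from foreign banks 1114.9.)

5581.0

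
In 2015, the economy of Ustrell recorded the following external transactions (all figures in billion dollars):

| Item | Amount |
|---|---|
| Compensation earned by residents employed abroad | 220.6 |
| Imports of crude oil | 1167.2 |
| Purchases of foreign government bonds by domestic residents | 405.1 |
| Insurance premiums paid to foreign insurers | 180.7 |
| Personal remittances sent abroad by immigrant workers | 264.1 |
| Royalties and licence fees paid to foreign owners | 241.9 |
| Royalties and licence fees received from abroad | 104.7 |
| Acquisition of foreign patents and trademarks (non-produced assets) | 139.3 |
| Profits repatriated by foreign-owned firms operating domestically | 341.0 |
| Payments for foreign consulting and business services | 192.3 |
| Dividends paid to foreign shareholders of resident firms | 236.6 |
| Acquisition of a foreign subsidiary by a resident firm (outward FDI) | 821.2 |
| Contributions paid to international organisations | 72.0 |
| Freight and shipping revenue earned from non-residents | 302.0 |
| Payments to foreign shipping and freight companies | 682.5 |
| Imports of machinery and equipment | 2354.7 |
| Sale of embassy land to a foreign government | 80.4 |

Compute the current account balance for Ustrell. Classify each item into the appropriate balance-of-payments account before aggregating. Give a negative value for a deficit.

Goods: -1167.2 - 2354.7 = -3521.9
Services: -241.9 + 302.0 - 180.7 + 104.7 - 192.3 - 682.5 = -890.7
Primary income: 220.6 - 236.6 - 341.0 = -357.0
Secondary income: -72.0 - 264.1 = -336.1
Current account = (-3521.9) + (-890.7) + (-357.0) + (-336.1) = -5105.7
(Excluded from the current account — financial account: purchases of foreign government bonds by domestic residents 405.1, acquisition of a foreign subsidiary by a resident firm (outward FDI) 821.2; capital account: acquisition of foreign patents and trademarks (non-produced assets) 139.3, sale of embassy land to a foreign government 80.4.)

-5105.7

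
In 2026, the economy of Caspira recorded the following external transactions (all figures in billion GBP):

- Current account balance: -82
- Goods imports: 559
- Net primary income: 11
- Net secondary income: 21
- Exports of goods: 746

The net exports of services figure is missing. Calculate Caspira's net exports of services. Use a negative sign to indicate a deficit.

-301

Current account = goods balance + services balance + net primary income + net secondary income
Sum of the known components = 219
Net exports of services = CA - (known components) = -82 - 219 = -301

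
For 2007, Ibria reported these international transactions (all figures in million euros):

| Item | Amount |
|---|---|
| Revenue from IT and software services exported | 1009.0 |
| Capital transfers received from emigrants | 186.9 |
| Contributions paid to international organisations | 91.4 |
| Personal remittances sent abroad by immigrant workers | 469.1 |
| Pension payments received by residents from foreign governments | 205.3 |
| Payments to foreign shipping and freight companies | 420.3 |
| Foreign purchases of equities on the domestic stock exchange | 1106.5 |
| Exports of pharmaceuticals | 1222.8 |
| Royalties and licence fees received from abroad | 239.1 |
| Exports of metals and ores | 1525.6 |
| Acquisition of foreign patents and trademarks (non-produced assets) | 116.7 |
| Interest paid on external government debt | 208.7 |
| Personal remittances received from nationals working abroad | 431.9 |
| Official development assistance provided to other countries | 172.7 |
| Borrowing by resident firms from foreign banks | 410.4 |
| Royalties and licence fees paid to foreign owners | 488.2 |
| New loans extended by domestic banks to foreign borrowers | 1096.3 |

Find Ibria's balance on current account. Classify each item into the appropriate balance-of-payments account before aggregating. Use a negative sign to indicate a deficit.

Goods: 1525.6 + 1222.8 = 2748.4
Services: 1009.0 - 488.2 + 239.1 - 420.3 = 339.6
Primary income: -208.7
Secondary income: -469.1 + 205.3 - 172.7 + 431.9 - 91.4 = -96.0
Current account = 2748.4 + 339.6 + (-208.7) + (-96.0) = 2783.3
(Excluded from the current account — capital account: capital transfers received from emigrants 186.9, acquisition of foreign patents and trademarks (non-produced assets) 116.7; financial account: foreign purchases of equities on the domestic stock exchange 1106.5, borrowing by resident firms from foreign banks 410.4, new loans extended by domestic banks to foreign borrowers 1096.3.)

2783.3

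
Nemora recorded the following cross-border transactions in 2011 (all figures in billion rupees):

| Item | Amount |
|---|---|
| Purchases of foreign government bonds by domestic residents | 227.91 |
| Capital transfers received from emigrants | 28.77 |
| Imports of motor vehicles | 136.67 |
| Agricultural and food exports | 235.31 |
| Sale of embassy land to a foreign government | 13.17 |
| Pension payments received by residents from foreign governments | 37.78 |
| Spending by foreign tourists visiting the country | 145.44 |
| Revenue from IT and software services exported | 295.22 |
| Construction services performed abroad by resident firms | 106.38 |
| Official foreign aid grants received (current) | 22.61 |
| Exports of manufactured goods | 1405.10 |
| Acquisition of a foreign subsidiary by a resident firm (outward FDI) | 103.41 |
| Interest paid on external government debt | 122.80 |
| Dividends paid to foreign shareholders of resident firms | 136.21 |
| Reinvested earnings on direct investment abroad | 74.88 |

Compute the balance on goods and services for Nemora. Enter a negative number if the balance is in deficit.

Goods: 1405.10 - 136.67 + 235.31 = 1503.74
Services: 295.22 + 145.44 + 106.38 = 547.04
Trade balance = 1503.74 + 547.04 = 2050.78
(Excluded from the trade balance — financial account: purchases of foreign government bonds by domestic residents 227.91, acquisition of a foreign subsidiary by a resident firm (outward FDI) 103.41; capital account: capital transfers received from emigrants 28.77, sale of embassy land to a foreign government 13.17; secondary income: pension payments received by residents from foreign governments 37.78, official foreign aid grants received (current) 22.61; primary income: interest paid on external government debt 122.80, dividends paid to foreign shareholders of resident firms 136.21, reinvested earnings on direct investment abroad 74.88.)

2050.78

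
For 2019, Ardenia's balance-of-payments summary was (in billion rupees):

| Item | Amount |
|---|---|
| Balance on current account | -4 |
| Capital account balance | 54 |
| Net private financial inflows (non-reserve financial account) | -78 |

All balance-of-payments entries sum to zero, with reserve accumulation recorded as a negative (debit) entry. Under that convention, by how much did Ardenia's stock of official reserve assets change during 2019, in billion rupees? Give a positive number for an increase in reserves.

Official reserve transactions balance = -((-4) + 54 + (-78)) = 28
An accumulation of reserves is recorded as a debit (negative entry), so the change in the stock of reserves is the negative of that balance.
Change in official reserves = -(28) = -28

-28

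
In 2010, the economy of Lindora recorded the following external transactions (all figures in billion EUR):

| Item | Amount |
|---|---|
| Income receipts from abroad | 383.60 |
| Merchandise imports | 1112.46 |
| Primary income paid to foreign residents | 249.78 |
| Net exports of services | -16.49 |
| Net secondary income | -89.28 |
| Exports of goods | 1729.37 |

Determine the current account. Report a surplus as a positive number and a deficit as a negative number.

Goods balance = 1729.37 - 1112.46 = 616.91
Services balance = -16.49
Trade balance (goods + services) = 616.91 + (-16.49) = 600.42
Net primary income = 383.60 - 249.78 = 133.82
Net secondary income = -89.28
Current account = 600.42 + 133.82 + (-89.28) = 644.96

644.96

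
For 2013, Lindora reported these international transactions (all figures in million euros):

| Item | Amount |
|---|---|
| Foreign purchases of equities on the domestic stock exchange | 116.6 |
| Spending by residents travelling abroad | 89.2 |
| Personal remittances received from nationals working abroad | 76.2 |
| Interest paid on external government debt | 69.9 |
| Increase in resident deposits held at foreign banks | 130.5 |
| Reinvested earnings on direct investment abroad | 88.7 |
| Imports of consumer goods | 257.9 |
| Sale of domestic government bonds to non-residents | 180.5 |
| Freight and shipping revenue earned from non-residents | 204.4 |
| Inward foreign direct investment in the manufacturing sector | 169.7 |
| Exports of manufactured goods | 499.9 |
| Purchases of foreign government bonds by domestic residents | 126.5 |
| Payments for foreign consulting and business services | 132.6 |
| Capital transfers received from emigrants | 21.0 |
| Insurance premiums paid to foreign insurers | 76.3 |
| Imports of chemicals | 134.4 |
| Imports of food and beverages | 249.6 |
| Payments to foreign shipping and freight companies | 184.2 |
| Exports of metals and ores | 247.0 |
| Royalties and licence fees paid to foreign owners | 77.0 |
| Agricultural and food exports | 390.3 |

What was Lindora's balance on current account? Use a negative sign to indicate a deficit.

Goods: 499.9 - 134.4 - 257.9 - 249.6 + 390.3 + 247.0 = 495.3
Services: -184.2 - 76.3 - 77.0 - 89.2 - 132.6 + 204.4 = -354.9
Primary income: -69.9 + 88.7 = 18.8
Secondary income: 76.2
Current account = 495.3 + (-354.9) + 18.8 + 76.2 = 235.4
(Excluded from the current account — financial account: foreign purchases of equities on the domestic stock exchange 116.6, increase in resident deposits held at foreign banks 130.5, sale of domestic government bonds to non-residents 180.5, inward foreign direct investment in the manufacturing sector 169.7, purchases of foreign government bonds by domestic residents 126.5; capital account: capital transfers received from emigrants 21.0.)

235.4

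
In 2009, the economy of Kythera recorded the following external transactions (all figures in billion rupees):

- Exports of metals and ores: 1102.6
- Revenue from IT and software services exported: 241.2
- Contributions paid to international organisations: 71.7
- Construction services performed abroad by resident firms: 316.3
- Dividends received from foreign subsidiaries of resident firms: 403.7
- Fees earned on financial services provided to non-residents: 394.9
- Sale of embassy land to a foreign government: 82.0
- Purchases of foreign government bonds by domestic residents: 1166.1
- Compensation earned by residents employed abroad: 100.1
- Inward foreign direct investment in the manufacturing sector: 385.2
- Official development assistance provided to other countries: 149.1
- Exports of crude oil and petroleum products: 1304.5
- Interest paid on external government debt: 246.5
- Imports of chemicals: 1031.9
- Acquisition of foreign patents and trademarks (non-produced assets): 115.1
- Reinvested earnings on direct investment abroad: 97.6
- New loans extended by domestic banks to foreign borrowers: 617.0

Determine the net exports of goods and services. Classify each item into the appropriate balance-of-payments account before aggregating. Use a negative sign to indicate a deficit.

2327.6

Goods: -1031.9 + 1102.6 + 1304.5 = 1375.2
Services: 241.2 + 394.9 + 316.3 = 952.4
Trade balance = 1375.2 + 952.4 = 2327.6
(Excluded from the trade balance — secondary income: contributions paid to international organisations 71.7, official development assistance provided to other countries 149.1; primary income: dividends received from foreign subsidiaries of resident firms 403.7, compensation earned by residents employed abroad 100.1, interest paid on external government debt 246.5, reinvested earnings on direct investment abroad 97.6; capital account: sale of embassy land to a foreign government 82.0, acquisition of foreign patents and trademarks (non-produced assets) 115.1; financial account: purchases of foreign government bonds by domestic residents 1166.1, inward foreign direct investment in the manufacturing sector 385.2, new loans extended by domestic banks to foreign borrowers 617.0.)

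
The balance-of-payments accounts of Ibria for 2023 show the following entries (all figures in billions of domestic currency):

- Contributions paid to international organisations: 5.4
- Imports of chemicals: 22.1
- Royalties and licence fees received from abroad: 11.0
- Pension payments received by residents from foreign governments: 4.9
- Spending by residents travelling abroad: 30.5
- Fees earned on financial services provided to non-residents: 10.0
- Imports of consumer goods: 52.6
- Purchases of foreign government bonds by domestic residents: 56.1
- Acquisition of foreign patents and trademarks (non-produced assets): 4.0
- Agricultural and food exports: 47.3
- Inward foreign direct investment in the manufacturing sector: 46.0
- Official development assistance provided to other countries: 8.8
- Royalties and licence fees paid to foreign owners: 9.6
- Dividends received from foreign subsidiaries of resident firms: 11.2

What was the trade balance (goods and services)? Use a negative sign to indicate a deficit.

-46.5

Goods: -22.1 + 47.3 - 52.6 = -27.4
Services: 10.0 - 30.5 + 11.0 - 9.6 = -19.1
Trade balance = -27.4 + (-19.1) = -46.5
(Excluded from the trade balance — secondary income: contributions paid to international organisations 5.4, pension payments received by residents from foreign governments 4.9, official development assistance provided to other countries 8.8; financial account: purchases of foreign government bonds by domestic residents 56.1, inward foreign direct investment in the manufacturing sector 46.0; capital account: acquisition of foreign patents and trademarks (non-produced assets) 4.0; primary income: dividends received from foreign subsidiaries of resident firms 11.2.)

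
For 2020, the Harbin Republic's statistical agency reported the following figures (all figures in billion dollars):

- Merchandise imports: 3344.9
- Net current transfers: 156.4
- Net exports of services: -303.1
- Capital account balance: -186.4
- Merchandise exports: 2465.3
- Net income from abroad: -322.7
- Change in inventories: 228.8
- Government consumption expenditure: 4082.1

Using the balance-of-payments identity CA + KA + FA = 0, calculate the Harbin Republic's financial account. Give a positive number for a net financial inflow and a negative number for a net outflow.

Goods balance = 2465.3 - 3344.9 = -879.6
Services balance = -303.1
Trade balance (goods + services) = -879.6 + (-303.1) = -1182.7
Net primary income = -322.7
Net secondary income = 156.4
Current account = -1182.7 + (-322.7) + 156.4 = -1349.0
Financial account = -(-1349.0 + (-186.4)) = 1535.4

1535.4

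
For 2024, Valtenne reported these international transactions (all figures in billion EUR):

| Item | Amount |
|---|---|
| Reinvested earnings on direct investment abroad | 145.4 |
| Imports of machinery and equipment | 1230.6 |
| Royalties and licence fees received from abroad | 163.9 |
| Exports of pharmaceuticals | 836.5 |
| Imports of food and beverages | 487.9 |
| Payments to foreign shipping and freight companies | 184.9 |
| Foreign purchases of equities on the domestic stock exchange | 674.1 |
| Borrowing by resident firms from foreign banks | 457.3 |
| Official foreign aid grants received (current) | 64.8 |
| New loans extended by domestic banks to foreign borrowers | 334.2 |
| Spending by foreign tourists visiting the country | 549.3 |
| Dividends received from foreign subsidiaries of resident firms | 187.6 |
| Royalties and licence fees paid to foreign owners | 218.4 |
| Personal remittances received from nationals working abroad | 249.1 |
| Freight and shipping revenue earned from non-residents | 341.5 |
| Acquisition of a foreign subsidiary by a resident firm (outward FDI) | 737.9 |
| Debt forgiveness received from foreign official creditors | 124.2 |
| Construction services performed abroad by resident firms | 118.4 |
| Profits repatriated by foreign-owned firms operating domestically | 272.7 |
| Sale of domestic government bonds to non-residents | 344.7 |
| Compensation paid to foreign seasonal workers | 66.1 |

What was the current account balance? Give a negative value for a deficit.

195.9

Goods: -487.9 + 836.5 - 1230.6 = -882.0
Services: 549.3 - 184.9 - 218.4 + 118.4 + 341.5 + 163.9 = 769.8
Primary income: -272.7 + 145.4 - 66.1 + 187.6 = -5.8
Secondary income: 249.1 + 64.8 = 313.9
Current account = (-882.0) + 769.8 + (-5.8) + 313.9 = 195.9
(Excluded from the current account — financial account: foreign purchases of equities on the domestic stock exchange 674.1, borrowing by resident firms from foreign banks 457.3, new loans extended by domestic banks to foreign borrowers 334.2, acquisition of a foreign subsidiary by a resident firm (outward FDI) 737.9, sale of domestic government bonds to non-residents 344.7; capital account: debt forgiveness received from foreign official creditors 124.2.)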